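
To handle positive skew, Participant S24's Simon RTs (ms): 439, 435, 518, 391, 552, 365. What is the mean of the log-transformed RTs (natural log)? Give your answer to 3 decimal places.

ln(RT): 6.0845, 6.0753, 6.2500, 5.9687, 6.3135, 5.8999
Σ ln(RT) = 36.5920
Mean = 36.5920/6 = 6.09866

6.099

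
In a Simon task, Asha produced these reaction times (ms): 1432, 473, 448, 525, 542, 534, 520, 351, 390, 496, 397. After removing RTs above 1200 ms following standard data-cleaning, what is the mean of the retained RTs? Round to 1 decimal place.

Excluded: 1432
Retained (n=10): Σ = 4676
Mean = 4676/10 = 467.6000

467.6 ms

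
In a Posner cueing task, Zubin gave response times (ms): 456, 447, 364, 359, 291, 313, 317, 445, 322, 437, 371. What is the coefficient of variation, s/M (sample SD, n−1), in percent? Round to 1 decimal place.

n = 11, Σ = 4122, M = 374.7273
Σ(x−M)² = 37954.182; s = √(37954.182/10) = 61.6070
CV = 61.6070 / 374.7273 = 0.16440 = 16.440%

16.4%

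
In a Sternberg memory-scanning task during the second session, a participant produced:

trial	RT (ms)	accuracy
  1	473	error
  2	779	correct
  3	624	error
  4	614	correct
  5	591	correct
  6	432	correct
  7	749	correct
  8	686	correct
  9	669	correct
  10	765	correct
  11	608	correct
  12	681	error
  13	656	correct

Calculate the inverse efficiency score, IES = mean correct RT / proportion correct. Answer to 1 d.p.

Correct trials (n=10): 779, 614, 591, 432, 749, 686, 669, 765, 608, 656
Mean correct RT = 6549/10 = 654.9000 ms
Proportion correct = 10/13
IES = 654.9000 / (10/13) = 851.370 ms

851.4 ms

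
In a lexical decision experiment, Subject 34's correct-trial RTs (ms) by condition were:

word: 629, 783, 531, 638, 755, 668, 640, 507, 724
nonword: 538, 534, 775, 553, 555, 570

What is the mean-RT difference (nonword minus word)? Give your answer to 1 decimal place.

-65.3 ms

M(word) = 5875/9 = 652.778
M(nonword) = 3525/6 = 587.500
Difference = 587.500 − 652.778 = -65.278 ms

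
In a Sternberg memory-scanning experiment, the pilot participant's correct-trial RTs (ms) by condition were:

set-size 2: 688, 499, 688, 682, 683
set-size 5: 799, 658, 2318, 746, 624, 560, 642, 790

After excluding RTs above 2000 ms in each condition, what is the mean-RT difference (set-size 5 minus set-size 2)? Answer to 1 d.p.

40.4 ms

set-size 5: exclude 2318
M(set-size 2) = 3240/5 = 648.000
M(set-size 5) = 4819/7 = 688.429
Difference = 688.429 − 648.000 = 40.429 ms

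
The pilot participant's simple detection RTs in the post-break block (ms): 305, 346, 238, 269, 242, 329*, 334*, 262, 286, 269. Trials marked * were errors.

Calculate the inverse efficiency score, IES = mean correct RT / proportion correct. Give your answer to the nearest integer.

Correct trials (n=8): 305, 346, 238, 269, 242, 262, 286, 269
Mean correct RT = 2217/8 = 277.1250 ms
Proportion correct = 8/10
IES = 277.1250 / (8/10) = 346.406 ms

346 ms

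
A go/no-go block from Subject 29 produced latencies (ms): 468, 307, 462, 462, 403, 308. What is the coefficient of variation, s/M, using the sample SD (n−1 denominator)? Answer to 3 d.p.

0.191

n = 6, Σ = 2410, M = 401.6667
Σ(x−M)² = 29417.333; s = √(29417.333/5) = 76.7038
CV = 76.7038 / 401.6667 = 0.19096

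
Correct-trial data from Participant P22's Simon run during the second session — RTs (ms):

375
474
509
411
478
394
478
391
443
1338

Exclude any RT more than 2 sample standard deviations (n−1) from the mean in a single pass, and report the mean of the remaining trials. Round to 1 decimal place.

439.2 ms

n = 10, ΣRT = 5291, M = 529.100
Σ(x−M)² = 745412.90; s = √(745412.90/9) = 287.791
Cutoffs: 529.100 ± 2·287.791 → [-46.5, 1104.7]
Outside: 1338 → excluded.
Retained (n=9): Σ = 3953, mean = 3953/9 = 439.222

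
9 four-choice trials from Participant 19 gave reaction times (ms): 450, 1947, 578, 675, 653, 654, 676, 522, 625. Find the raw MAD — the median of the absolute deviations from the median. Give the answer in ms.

28 ms

Sorted: 450, 522, 578, 625, 653, 654, 675, 676, 1947 → median = 653
|x − 653|: 203, 1294, 75, 22, 0, 1, 23, 131, 28
Sorted deviations: 0, 1, 22, 23, 28, 75, 131, 203, 1294 → MAD = 28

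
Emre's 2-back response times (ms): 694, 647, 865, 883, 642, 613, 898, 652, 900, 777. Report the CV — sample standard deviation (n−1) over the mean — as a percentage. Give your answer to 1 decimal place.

15.8%

n = 10, Σ = 7571, M = 757.1000
Σ(x−M)² = 129324.900; s = √(129324.900/9) = 119.8726
CV = 119.8726 / 757.1000 = 0.15833 = 15.833%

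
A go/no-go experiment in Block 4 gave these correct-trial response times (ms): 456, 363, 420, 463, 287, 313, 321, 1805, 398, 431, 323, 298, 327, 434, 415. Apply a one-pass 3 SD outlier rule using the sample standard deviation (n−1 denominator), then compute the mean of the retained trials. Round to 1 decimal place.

374.9 ms

n = 15, ΣRT = 7054, M = 470.267
Σ(x−M)² = 1959424.93; s = √(1959424.93/14) = 374.111
Cutoffs: 470.267 ± 3·374.111 → [-652.1, 1592.6]
Outside: 1805 → excluded.
Retained (n=14): Σ = 5249, mean = 5249/14 = 374.929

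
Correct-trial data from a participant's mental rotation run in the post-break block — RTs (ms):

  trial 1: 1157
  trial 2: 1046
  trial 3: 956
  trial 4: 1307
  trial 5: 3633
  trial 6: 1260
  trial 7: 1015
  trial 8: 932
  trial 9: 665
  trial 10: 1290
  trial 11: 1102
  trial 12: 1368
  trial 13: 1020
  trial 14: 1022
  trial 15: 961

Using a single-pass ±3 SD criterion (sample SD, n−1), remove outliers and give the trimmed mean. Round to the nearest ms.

n = 15, ΣRT = 18734, M = 1248.933
Σ(x−M)² = 6543128.93; s = √(6543128.93/14) = 683.642
Cutoffs: 1248.933 ± 3·683.642 → [-802.0, 3299.9]
Outside: 3633 → excluded.
Retained (n=14): Σ = 15101, mean = 15101/14 = 1078.643

1079 ms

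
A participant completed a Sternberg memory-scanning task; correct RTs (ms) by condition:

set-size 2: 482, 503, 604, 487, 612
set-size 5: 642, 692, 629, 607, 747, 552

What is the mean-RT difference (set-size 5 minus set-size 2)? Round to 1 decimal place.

M(set-size 2) = 2688/5 = 537.600
M(set-size 5) = 3869/6 = 644.833
Difference = 644.833 − 537.600 = 107.233 ms

107.2 ms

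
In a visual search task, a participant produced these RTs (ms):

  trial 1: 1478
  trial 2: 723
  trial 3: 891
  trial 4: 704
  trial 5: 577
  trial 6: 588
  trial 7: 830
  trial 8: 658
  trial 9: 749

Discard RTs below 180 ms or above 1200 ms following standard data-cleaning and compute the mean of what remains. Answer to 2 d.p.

Excluded: 1478
Retained (n=8): Σ = 5720
Mean = 5720/8 = 715.0000

715.00 ms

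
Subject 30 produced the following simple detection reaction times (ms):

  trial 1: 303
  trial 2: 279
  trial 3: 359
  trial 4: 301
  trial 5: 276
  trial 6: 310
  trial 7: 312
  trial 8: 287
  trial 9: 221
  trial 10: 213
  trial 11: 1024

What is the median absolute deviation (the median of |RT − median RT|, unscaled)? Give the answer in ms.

22 ms

Sorted: 213, 221, 276, 279, 287, 301, 303, 310, 312, 359, 1024 → median = 301
|x − 301|: 2, 22, 58, 0, 25, 9, 11, 14, 80, 88, 723
Sorted deviations: 0, 2, 9, 11, 14, 22, 25, 58, 80, 88, 723 → MAD = 22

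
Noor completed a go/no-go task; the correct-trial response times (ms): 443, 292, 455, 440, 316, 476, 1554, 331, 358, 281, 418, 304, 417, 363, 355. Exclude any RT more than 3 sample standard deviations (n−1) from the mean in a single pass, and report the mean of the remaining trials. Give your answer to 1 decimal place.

n = 15, ΣRT = 6803, M = 453.533
Σ(x−M)² = 1353607.73; s = √(1353607.73/14) = 310.944
Cutoffs: 453.533 ± 3·310.944 → [-479.3, 1386.4]
Outside: 1554 → excluded.
Retained (n=14): Σ = 5249, mean = 5249/14 = 374.929

374.9 ms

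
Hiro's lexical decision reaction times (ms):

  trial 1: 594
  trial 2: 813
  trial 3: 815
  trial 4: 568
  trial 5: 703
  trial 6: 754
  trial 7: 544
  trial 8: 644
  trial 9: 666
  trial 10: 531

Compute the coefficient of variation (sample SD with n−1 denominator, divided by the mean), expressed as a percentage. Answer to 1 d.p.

n = 10, Σ = 6632, M = 663.2000
Σ(x−M)² = 101225.600; s = √(101225.600/9) = 106.0532
CV = 106.0532 / 663.2000 = 0.15991 = 15.991%

16.0%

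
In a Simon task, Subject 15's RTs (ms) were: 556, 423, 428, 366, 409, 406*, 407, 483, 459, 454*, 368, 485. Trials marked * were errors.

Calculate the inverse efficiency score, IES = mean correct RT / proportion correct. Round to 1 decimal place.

526.1 ms

Correct trials (n=10): 556, 423, 428, 366, 409, 407, 483, 459, 368, 485
Mean correct RT = 4384/10 = 438.4000 ms
Proportion correct = 10/12
IES = 438.4000 / (10/12) = 526.080 ms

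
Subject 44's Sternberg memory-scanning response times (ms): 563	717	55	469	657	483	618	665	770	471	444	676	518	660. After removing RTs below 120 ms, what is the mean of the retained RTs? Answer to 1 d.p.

593.2 ms

Excluded: 55
Retained (n=13): Σ = 7711
Mean = 7711/13 = 593.1538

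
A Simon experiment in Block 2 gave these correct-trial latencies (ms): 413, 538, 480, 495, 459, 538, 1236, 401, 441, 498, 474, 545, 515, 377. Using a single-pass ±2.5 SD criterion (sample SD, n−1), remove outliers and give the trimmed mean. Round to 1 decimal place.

n = 14, ΣRT = 7410, M = 529.286
Σ(x−M)² = 573592.86; s = √(573592.86/13) = 210.054
Cutoffs: 529.286 ± 2.5·210.054 → [4.2, 1054.4]
Outside: 1236 → excluded.
Retained (n=13): Σ = 6174, mean = 6174/13 = 474.923

474.9 ms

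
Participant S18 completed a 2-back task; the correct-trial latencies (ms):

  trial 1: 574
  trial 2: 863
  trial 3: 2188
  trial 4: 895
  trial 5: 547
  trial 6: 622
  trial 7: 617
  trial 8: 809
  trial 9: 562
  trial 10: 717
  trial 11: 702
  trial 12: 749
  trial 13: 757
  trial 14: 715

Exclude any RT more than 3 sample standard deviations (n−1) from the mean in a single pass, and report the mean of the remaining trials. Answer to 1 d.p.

702.2 ms

n = 14, ΣRT = 11317, M = 808.357
Σ(x−M)² = 2203711.21; s = √(2203711.21/13) = 411.724
Cutoffs: 808.357 ± 3·411.724 → [-426.8, 2043.5]
Outside: 2188 → excluded.
Retained (n=13): Σ = 9129, mean = 9129/13 = 702.231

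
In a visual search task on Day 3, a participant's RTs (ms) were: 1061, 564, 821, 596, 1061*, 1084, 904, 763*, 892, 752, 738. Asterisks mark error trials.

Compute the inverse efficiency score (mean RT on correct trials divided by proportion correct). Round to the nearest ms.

1007 ms

Correct trials (n=9): 1061, 564, 821, 596, 1084, 904, 892, 752, 738
Mean correct RT = 7412/9 = 823.5556 ms
Proportion correct = 9/11
IES = 823.5556 / (9/11) = 1006.568 ms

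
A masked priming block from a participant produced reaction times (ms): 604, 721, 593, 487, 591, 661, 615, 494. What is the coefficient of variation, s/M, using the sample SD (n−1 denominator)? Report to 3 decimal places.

n = 8, Σ = 4766, M = 595.7500
Σ(x−M)² = 42593.500; s = √(42593.500/7) = 78.0050
CV = 78.0050 / 595.7500 = 0.13094

0.131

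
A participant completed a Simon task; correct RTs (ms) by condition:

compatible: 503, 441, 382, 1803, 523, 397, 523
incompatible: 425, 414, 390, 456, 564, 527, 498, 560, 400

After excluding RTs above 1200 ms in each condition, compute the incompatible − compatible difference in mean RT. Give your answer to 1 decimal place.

compatible: exclude 1803
M(compatible) = 2769/6 = 461.500
M(incompatible) = 4234/9 = 470.444
Difference = 470.444 − 461.500 = 8.944 ms

8.9 ms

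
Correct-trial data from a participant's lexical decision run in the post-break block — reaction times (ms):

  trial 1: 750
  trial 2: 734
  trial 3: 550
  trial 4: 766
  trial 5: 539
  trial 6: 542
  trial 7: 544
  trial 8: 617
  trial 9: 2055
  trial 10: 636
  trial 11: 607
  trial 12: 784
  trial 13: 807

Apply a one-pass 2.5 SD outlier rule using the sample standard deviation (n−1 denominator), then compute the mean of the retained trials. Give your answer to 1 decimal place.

n = 13, ΣRT = 9931, M = 763.923
Σ(x−M)² = 1926776.92; s = √(1926776.92/12) = 400.705
Cutoffs: 763.923 ± 2.5·400.705 → [-237.8, 1765.7]
Outside: 2055 → excluded.
Retained (n=12): Σ = 7876, mean = 7876/12 = 656.333

656.3 ms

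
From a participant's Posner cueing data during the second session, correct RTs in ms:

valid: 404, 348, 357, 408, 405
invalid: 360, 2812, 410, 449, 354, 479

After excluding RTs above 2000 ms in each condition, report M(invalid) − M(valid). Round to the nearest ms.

invalid: exclude 2812
M(valid) = 1922/5 = 384.400
M(invalid) = 2052/5 = 410.400
Difference = 410.400 − 384.400 = 26.000 ms

26 ms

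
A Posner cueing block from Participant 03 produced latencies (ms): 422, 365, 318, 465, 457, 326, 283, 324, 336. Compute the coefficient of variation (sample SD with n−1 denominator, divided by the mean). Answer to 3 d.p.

0.180

n = 9, Σ = 3296, M = 366.2222
Σ(x−M)² = 34675.556; s = √(34675.556/8) = 65.8365
CV = 65.8365 / 366.2222 = 0.17977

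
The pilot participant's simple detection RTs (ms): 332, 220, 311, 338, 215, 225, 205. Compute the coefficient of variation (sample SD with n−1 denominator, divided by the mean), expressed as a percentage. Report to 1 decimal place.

22.8%

n = 7, Σ = 1846, M = 263.7143
Σ(x−M)² = 21647.429; s = √(21647.429/6) = 60.0658
CV = 60.0658 / 263.7143 = 0.22777 = 22.777%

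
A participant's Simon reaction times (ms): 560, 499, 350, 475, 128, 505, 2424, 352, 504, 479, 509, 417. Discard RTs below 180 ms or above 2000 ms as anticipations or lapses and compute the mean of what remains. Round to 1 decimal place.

Excluded: 128, 2424
Retained (n=10): Σ = 4650
Mean = 4650/10 = 465.0000

465.0 ms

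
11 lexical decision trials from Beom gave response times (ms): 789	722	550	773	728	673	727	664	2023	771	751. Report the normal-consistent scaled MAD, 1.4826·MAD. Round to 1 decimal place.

Sorted: 550, 664, 673, 722, 727, 728, 751, 771, 773, 789, 2023 → median = 728
|x − 728| sorted: 0, 1, 6, 23, 43, 45, 55, 61, 64, 178, 1295 → MAD = 45
Robust SD ≈ 1.4826 × 45 = 66.717

66.7 ms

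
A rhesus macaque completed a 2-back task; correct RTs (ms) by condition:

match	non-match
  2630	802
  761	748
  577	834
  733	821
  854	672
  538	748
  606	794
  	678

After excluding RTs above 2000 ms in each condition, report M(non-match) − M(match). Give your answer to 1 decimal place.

match: exclude 2630
M(match) = 4069/6 = 678.167
M(non-match) = 6097/8 = 762.125
Difference = 762.125 − 678.167 = 83.958 ms

84.0 ms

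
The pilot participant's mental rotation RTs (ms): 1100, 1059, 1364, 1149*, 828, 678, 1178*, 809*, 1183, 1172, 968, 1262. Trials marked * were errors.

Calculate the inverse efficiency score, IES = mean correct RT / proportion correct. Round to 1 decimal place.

1424.3 ms

Correct trials (n=9): 1100, 1059, 1364, 828, 678, 1183, 1172, 968, 1262
Mean correct RT = 9614/9 = 1068.2222 ms
Proportion correct = 9/12
IES = 1068.2222 / (9/12) = 1424.296 ms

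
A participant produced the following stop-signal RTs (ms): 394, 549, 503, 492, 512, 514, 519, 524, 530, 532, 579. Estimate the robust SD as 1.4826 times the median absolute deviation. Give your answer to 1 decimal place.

Sorted: 394, 492, 503, 512, 514, 519, 524, 530, 532, 549, 579 → median = 519
|x − 519| sorted: 0, 5, 5, 7, 11, 13, 16, 27, 30, 60, 125 → MAD = 13
Robust SD ≈ 1.4826 × 13 = 19.274

19.3 ms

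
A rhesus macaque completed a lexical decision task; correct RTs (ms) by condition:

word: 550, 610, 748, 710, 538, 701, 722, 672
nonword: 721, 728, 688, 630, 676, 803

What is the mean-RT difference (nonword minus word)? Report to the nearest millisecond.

M(word) = 5251/8 = 656.375
M(nonword) = 4246/6 = 707.667
Difference = 707.667 − 656.375 = 51.292 ms

51 ms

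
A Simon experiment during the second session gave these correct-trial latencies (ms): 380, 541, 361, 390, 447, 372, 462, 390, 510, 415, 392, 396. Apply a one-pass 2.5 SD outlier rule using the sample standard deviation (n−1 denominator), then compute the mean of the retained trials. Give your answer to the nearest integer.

421 ms

n = 12, ΣRT = 5056, M = 421.333
Σ(x−M)² = 35782.67; s = √(35782.67/11) = 57.035
Cutoffs: 421.333 ± 2.5·57.035 → [278.7, 563.9]
No RTs fall outside the cutoffs; all 12 retained. Mean = 5056/12 = 421.333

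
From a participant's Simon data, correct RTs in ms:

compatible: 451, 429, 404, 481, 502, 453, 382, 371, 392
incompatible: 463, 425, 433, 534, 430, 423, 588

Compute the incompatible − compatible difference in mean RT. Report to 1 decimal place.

41.4 ms

M(compatible) = 3865/9 = 429.444
M(incompatible) = 3296/7 = 470.857
Difference = 470.857 − 429.444 = 41.413 ms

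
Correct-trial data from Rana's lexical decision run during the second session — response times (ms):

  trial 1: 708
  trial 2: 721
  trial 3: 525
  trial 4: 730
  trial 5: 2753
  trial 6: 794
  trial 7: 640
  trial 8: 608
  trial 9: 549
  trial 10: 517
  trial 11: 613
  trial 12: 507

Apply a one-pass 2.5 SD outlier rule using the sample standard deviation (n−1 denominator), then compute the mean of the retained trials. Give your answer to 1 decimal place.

n = 12, ΣRT = 9665, M = 805.417
Σ(x−M)² = 4235494.92; s = √(4235494.92/11) = 620.520
Cutoffs: 805.417 ± 2.5·620.520 → [-745.9, 2356.7]
Outside: 2753 → excluded.
Retained (n=11): Σ = 6912, mean = 6912/11 = 628.364

628.4 ms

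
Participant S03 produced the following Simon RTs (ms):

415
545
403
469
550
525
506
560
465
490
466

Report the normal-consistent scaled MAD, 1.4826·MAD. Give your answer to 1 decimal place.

51.9 ms

Sorted: 403, 415, 465, 466, 469, 490, 506, 525, 545, 550, 560 → median = 490
|x − 490| sorted: 0, 16, 21, 24, 25, 35, 55, 60, 70, 75, 87 → MAD = 35
Robust SD ≈ 1.4826 × 35 = 51.891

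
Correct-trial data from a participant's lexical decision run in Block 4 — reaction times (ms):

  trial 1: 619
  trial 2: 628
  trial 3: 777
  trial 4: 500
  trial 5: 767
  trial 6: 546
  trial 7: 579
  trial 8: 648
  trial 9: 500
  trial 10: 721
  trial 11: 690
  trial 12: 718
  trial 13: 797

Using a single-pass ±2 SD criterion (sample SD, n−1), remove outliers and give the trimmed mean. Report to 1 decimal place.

653.1 ms

n = 13, ΣRT = 8490, M = 653.077
Σ(x−M)² = 124874.92; s = √(124874.92/12) = 102.011
Cutoffs: 653.077 ± 2·102.011 → [449.1, 857.1]
No RTs fall outside the cutoffs; all 13 retained. Mean = 8490/13 = 653.077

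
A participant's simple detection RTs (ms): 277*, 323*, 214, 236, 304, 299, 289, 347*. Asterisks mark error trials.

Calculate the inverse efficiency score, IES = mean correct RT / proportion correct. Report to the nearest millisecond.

Correct trials (n=5): 214, 236, 304, 299, 289
Mean correct RT = 1342/5 = 268.4000 ms
Proportion correct = 5/8
IES = 268.4000 / (5/8) = 429.440 ms

429 ms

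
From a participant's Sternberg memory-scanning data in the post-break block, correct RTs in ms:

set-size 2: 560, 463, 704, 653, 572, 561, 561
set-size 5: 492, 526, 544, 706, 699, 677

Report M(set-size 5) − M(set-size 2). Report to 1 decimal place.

M(set-size 2) = 4074/7 = 582.000
M(set-size 5) = 3644/6 = 607.333
Difference = 607.333 − 582.000 = 25.333 ms

25.3 ms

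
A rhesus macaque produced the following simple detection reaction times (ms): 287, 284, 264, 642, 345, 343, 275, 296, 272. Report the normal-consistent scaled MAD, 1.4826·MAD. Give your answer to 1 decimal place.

Sorted: 264, 272, 275, 284, 287, 296, 343, 345, 642 → median = 287
|x − 287| sorted: 0, 3, 9, 12, 15, 23, 56, 58, 355 → MAD = 15
Robust SD ≈ 1.4826 × 15 = 22.239

22.2 ms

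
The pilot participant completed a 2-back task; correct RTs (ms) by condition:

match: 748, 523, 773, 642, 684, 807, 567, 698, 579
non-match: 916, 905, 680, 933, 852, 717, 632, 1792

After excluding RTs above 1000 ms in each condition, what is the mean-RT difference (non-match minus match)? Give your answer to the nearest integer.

non-match: exclude 1792
M(match) = 6021/9 = 669.000
M(non-match) = 5635/7 = 805.000
Difference = 805.000 − 669.000 = 136.000 ms

136 ms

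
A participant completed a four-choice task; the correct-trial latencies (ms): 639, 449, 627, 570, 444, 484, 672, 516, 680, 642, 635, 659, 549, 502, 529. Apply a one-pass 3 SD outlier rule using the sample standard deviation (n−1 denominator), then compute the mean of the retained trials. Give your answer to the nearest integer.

n = 15, ΣRT = 8597, M = 573.133
Σ(x−M)² = 95271.73; s = √(95271.73/14) = 82.493
Cutoffs: 573.133 ± 3·82.493 → [325.7, 820.6]
No RTs fall outside the cutoffs; all 15 retained. Mean = 8597/15 = 573.133

573 ms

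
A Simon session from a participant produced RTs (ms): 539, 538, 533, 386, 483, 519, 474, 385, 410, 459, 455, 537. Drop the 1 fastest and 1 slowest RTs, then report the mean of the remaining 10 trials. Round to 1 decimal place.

Sorted: 385, 386, 410, 455, 459, 474, 483, 519, 533, 537, 538, 539
Drop lowest 1 (385) and highest 1 (539)
Remaining (n=10): Σ = 4794, mean = 4794/10 = 479.400

479.4 ms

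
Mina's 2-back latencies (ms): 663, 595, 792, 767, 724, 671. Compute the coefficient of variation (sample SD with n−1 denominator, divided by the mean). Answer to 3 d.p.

0.104

n = 6, Σ = 4212, M = 702.0000
Σ(x−M)² = 26740.000; s = √(26740.000/5) = 73.1300
CV = 73.1300 / 702.0000 = 0.10417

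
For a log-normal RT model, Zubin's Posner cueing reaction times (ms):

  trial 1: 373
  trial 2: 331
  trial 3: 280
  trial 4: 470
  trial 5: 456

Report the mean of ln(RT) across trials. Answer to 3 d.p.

ln(RT): 5.9216, 5.8021, 5.6348, 6.1527, 6.1225
Σ ln(RT) = 29.6337
Mean = 29.6337/5 = 5.92674

5.927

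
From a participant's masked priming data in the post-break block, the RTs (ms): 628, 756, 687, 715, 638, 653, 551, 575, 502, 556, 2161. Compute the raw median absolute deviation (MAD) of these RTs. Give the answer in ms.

Sorted: 502, 551, 556, 575, 628, 638, 653, 687, 715, 756, 2161 → median = 638
|x − 638|: 10, 118, 49, 77, 0, 15, 87, 63, 136, 82, 1523
Sorted deviations: 0, 10, 15, 49, 63, 77, 82, 87, 118, 136, 1523 → MAD = 77

77 ms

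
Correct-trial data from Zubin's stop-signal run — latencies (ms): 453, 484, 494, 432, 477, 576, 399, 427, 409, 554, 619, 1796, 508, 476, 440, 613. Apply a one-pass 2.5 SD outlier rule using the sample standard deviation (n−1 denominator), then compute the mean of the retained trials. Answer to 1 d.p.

n = 16, ΣRT = 9157, M = 572.312
Σ(x−M)² = 1667277.44; s = √(1667277.44/15) = 333.394
Cutoffs: 572.312 ± 2.5·333.394 → [-261.2, 1405.8]
Outside: 1796 → excluded.
Retained (n=15): Σ = 7361, mean = 7361/15 = 490.733

490.7 ms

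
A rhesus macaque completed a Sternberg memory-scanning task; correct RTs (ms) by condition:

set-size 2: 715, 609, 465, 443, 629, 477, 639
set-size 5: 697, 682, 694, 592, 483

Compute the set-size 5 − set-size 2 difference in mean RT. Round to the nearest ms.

61 ms

M(set-size 2) = 3977/7 = 568.143
M(set-size 5) = 3148/5 = 629.600
Difference = 629.600 − 568.143 = 61.457 ms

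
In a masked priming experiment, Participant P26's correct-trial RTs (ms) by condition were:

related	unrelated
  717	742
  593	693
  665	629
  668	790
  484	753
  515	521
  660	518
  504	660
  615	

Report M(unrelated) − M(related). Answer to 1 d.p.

M(related) = 5421/9 = 602.333
M(unrelated) = 5306/8 = 663.250
Difference = 663.250 − 602.333 = 60.917 ms

60.9 ms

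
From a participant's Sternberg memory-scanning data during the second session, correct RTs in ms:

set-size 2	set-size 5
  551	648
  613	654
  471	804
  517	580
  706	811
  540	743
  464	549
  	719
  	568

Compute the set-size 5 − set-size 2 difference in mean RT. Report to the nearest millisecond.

123 ms

M(set-size 2) = 3862/7 = 551.714
M(set-size 5) = 6076/9 = 675.111
Difference = 675.111 − 551.714 = 123.397 ms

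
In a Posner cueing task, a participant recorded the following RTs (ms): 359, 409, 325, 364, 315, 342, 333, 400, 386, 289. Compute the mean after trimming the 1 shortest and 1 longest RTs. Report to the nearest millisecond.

Sorted: 289, 315, 325, 333, 342, 359, 364, 386, 400, 409
Drop lowest 1 (289) and highest 1 (409)
Remaining (n=8): Σ = 2824, mean = 2824/8 = 353.000

353 ms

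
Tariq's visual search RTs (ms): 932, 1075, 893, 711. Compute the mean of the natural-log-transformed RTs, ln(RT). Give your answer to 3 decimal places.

ln(RT): 6.8373, 6.9801, 6.7946, 6.5667
Σ ln(RT) = 27.1787
Mean = 27.1787/4 = 6.79467

6.795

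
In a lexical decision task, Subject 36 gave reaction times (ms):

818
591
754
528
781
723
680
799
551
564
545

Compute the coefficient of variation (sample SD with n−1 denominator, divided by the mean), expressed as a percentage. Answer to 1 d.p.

17.0%

n = 11, Σ = 7334, M = 666.7273
Σ(x−M)² = 128140.182; s = √(128140.182/10) = 113.1990
CV = 113.1990 / 666.7273 = 0.16978 = 16.978%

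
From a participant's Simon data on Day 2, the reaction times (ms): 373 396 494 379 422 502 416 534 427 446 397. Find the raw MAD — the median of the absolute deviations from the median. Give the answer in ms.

26 ms

Sorted: 373, 379, 396, 397, 416, 422, 427, 446, 494, 502, 534 → median = 422
|x − 422|: 49, 26, 72, 43, 0, 80, 6, 112, 5, 24, 25
Sorted deviations: 0, 5, 6, 24, 25, 26, 43, 49, 72, 80, 112 → MAD = 26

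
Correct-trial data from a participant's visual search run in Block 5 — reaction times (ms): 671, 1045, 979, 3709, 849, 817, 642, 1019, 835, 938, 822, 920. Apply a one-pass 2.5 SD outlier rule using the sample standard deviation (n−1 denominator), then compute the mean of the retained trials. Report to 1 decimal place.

n = 12, ΣRT = 13246, M = 1103.833
Σ(x−M)² = 7573979.67; s = √(7573979.67/11) = 829.785
Cutoffs: 1103.833 ± 2.5·829.785 → [-970.6, 3178.3]
Outside: 3709 → excluded.
Retained (n=11): Σ = 9537, mean = 9537/11 = 867.000

867.0 ms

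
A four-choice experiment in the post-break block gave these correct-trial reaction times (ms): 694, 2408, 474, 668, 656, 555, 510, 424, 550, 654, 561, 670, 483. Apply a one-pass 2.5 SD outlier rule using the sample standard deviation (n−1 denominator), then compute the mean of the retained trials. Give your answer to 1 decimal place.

574.9 ms

n = 13, ΣRT = 9307, M = 715.923
Σ(x−M)² = 3193266.92; s = √(3193266.92/12) = 515.854
Cutoffs: 715.923 ± 2.5·515.854 → [-573.7, 2005.6]
Outside: 2408 → excluded.
Retained (n=12): Σ = 6899, mean = 6899/12 = 574.917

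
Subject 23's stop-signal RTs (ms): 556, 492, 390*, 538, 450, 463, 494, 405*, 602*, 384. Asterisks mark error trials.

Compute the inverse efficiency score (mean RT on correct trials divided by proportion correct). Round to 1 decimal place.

Correct trials (n=7): 556, 492, 538, 450, 463, 494, 384
Mean correct RT = 3377/7 = 482.4286 ms
Proportion correct = 7/10
IES = 482.4286 / (7/10) = 689.184 ms

689.2 ms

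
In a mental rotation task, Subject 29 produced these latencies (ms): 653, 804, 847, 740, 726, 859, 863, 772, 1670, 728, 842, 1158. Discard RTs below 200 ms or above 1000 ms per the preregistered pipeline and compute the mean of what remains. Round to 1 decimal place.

Excluded: 1158, 1670
Retained (n=10): Σ = 7834
Mean = 7834/10 = 783.4000

783.4 ms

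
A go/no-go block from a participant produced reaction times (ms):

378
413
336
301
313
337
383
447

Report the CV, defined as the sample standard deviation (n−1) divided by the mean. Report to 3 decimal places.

n = 8, Σ = 2908, M = 363.5000
Σ(x−M)² = 17928.000; s = √(17928.000/7) = 50.6077
CV = 50.6077 / 363.5000 = 0.13922

0.139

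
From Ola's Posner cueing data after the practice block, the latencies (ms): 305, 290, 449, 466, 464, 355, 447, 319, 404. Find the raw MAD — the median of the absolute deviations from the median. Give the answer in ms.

Sorted: 290, 305, 319, 355, 404, 447, 449, 464, 466 → median = 404
|x − 404|: 99, 114, 45, 62, 60, 49, 43, 85, 0
Sorted deviations: 0, 43, 45, 49, 60, 62, 85, 99, 114 → MAD = 60

60 ms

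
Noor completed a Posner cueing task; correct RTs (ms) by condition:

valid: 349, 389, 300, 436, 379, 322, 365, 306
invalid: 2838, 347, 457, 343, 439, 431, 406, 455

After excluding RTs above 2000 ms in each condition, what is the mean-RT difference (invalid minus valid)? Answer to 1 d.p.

55.4 ms

invalid: exclude 2838
M(valid) = 2846/8 = 355.750
M(invalid) = 2878/7 = 411.143
Difference = 411.143 − 355.750 = 55.393 ms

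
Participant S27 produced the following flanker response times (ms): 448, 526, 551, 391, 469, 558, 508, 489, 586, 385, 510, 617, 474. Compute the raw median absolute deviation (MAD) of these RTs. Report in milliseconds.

43 ms

Sorted: 385, 391, 448, 469, 474, 489, 508, 510, 526, 551, 558, 586, 617 → median = 508
|x − 508|: 60, 18, 43, 117, 39, 50, 0, 19, 78, 123, 2, 109, 34
Sorted deviations: 0, 2, 18, 19, 34, 39, 43, 50, 60, 78, 109, 117, 123 → MAD = 43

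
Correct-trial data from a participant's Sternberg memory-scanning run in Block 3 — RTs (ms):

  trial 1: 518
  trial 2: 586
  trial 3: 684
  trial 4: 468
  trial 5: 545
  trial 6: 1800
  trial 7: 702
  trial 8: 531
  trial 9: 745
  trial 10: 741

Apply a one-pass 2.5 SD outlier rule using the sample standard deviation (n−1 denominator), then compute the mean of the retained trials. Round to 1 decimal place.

613.3 ms

n = 10, ΣRT = 7320, M = 732.000
Σ(x−M)² = 1356256.00; s = √(1356256.00/9) = 388.195
Cutoffs: 732.000 ± 2.5·388.195 → [-238.5, 1702.5]
Outside: 1800 → excluded.
Retained (n=9): Σ = 5520, mean = 5520/9 = 613.333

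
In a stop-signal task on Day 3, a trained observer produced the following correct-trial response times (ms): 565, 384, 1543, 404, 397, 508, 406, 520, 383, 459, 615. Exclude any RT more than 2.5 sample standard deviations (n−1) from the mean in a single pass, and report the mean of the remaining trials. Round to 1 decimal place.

464.1 ms

n = 11, ΣRT = 6184, M = 562.182
Σ(x−M)² = 1120717.64; s = √(1120717.64/10) = 334.771
Cutoffs: 562.182 ± 2.5·334.771 → [-274.7, 1399.1]
Outside: 1543 → excluded.
Retained (n=10): Σ = 4641, mean = 4641/10 = 464.100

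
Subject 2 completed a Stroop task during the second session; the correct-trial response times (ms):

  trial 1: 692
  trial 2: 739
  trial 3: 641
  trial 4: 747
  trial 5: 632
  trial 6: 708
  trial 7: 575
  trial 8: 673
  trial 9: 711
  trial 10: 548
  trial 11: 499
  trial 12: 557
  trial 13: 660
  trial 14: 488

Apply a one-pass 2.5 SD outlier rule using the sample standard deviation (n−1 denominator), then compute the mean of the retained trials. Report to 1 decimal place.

633.6 ms

n = 14, ΣRT = 8870, M = 633.571
Σ(x−M)² = 97157.43; s = √(97157.43/13) = 86.450
Cutoffs: 633.571 ± 2.5·86.450 → [417.4, 849.7]
No RTs fall outside the cutoffs; all 14 retained. Mean = 8870/14 = 633.571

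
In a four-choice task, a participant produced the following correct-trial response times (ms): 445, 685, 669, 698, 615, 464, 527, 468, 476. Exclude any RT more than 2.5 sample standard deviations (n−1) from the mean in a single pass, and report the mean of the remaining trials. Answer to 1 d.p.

560.8 ms

n = 9, ΣRT = 5047, M = 560.778
Σ(x−M)² = 88619.56; s = √(88619.56/8) = 105.249
Cutoffs: 560.778 ± 2.5·105.249 → [297.7, 823.9]
No RTs fall outside the cutoffs; all 9 retained. Mean = 5047/9 = 560.778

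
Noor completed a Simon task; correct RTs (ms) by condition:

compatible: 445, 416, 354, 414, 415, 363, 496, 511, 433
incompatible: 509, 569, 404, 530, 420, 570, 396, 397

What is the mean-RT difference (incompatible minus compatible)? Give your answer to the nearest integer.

M(compatible) = 3847/9 = 427.444
M(incompatible) = 3795/8 = 474.375
Difference = 474.375 − 427.444 = 46.931 ms

47 ms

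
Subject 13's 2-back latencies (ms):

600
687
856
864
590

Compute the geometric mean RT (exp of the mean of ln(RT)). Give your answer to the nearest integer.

710 ms

ln(RT): 6.3969, 6.5323, 6.7523, 6.7616, 6.3801
Mean ln(RT) = 32.8232/5 = 6.56465
Geometric mean = exp(6.56465) = 709.56 ms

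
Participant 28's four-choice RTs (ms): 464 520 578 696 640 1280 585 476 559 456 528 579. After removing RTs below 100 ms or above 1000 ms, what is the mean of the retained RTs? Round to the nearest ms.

553 ms

Excluded: 1280
Retained (n=11): Σ = 6081
Mean = 6081/11 = 552.8182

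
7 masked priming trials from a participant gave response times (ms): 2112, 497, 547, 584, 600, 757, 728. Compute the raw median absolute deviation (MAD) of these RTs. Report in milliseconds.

Sorted: 497, 547, 584, 600, 728, 757, 2112 → median = 600
|x − 600|: 1512, 103, 53, 16, 0, 157, 128
Sorted deviations: 0, 16, 53, 103, 128, 157, 1512 → MAD = 103

103 ms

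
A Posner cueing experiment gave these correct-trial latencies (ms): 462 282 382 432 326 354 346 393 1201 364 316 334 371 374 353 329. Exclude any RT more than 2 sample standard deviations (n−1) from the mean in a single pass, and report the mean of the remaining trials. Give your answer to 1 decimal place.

n = 16, ΣRT = 6619, M = 413.688
Σ(x−M)² = 689751.44; s = √(689751.44/15) = 214.437
Cutoffs: 413.688 ± 2·214.437 → [-15.2, 842.6]
Outside: 1201 → excluded.
Retained (n=15): Σ = 5418, mean = 5418/15 = 361.200

361.2 ms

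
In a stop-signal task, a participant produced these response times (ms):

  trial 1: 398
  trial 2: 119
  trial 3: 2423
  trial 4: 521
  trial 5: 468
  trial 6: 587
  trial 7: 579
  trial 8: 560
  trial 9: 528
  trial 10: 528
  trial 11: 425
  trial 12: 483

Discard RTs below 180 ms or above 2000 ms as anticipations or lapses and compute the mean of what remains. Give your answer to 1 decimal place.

507.7 ms

Excluded: 119, 2423
Retained (n=10): Σ = 5077
Mean = 5077/10 = 507.7000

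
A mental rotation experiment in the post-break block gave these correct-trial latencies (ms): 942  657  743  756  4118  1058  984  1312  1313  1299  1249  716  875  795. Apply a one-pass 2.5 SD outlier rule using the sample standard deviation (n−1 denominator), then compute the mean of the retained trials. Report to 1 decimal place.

976.8 ms

n = 14, ΣRT = 16817, M = 1201.214
Σ(x−M)² = 9890342.36; s = √(9890342.36/13) = 872.236
Cutoffs: 1201.214 ± 2.5·872.236 → [-979.4, 3381.8]
Outside: 4118 → excluded.
Retained (n=13): Σ = 12699, mean = 12699/13 = 976.846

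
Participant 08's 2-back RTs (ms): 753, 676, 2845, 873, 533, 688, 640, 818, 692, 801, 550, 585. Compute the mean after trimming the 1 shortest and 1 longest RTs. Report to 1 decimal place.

Sorted: 533, 550, 585, 640, 676, 688, 692, 753, 801, 818, 873, 2845
Drop lowest 1 (533) and highest 1 (2845)
Remaining (n=10): Σ = 7076, mean = 7076/10 = 707.600

707.6 ms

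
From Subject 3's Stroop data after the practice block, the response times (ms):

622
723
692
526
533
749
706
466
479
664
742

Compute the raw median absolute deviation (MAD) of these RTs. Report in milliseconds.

Sorted: 466, 479, 526, 533, 622, 664, 692, 706, 723, 742, 749 → median = 664
|x − 664|: 42, 59, 28, 138, 131, 85, 42, 198, 185, 0, 78
Sorted deviations: 0, 28, 42, 42, 59, 78, 85, 131, 138, 185, 198 → MAD = 78

78 ms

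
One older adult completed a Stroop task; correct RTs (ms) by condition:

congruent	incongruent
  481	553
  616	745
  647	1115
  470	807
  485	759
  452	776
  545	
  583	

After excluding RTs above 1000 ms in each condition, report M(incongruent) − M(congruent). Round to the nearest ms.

193 ms

incongruent: exclude 1115
M(congruent) = 4279/8 = 534.875
M(incongruent) = 3640/5 = 728.000
Difference = 728.000 − 534.875 = 193.125 ms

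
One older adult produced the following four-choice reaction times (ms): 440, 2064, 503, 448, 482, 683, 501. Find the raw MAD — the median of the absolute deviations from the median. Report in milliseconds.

53 ms

Sorted: 440, 448, 482, 501, 503, 683, 2064 → median = 501
|x − 501|: 61, 1563, 2, 53, 19, 182, 0
Sorted deviations: 0, 2, 19, 53, 61, 182, 1563 → MAD = 53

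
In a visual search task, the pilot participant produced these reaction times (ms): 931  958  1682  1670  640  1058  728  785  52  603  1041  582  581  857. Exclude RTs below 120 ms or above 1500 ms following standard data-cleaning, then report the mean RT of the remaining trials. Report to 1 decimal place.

Excluded: 52, 1670, 1682
Retained (n=11): Σ = 8764
Mean = 8764/11 = 796.7273

796.7 ms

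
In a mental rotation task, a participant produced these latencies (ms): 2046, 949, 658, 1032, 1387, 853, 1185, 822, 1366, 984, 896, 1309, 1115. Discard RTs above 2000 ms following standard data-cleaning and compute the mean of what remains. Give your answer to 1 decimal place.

1046.3 ms

Excluded: 2046
Retained (n=12): Σ = 12556
Mean = 12556/12 = 1046.3333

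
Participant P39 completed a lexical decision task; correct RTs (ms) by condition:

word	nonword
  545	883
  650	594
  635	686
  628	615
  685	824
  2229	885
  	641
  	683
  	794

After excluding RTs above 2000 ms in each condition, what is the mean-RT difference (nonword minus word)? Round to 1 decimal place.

word: exclude 2229
M(word) = 3143/5 = 628.600
M(nonword) = 6605/9 = 733.889
Difference = 733.889 − 628.600 = 105.289 ms

105.3 ms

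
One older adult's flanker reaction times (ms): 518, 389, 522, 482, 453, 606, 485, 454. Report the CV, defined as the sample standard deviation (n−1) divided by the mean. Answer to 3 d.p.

0.130

n = 8, Σ = 3909, M = 488.6250
Σ(x−M)² = 28203.875; s = √(28203.875/7) = 63.4754
CV = 63.4754 / 488.6250 = 0.12991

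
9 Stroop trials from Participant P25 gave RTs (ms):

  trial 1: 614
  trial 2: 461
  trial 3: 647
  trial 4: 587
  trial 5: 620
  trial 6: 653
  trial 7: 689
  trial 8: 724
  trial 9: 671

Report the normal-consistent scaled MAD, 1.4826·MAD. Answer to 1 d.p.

Sorted: 461, 587, 614, 620, 647, 653, 671, 689, 724 → median = 647
|x − 647| sorted: 0, 6, 24, 27, 33, 42, 60, 77, 186 → MAD = 33
Robust SD ≈ 1.4826 × 33 = 48.926

48.9 ms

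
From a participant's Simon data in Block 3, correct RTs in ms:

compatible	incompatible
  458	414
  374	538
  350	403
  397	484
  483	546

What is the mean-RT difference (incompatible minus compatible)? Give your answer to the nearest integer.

65 ms

M(compatible) = 2062/5 = 412.400
M(incompatible) = 2385/5 = 477.000
Difference = 477.000 − 412.400 = 64.600 ms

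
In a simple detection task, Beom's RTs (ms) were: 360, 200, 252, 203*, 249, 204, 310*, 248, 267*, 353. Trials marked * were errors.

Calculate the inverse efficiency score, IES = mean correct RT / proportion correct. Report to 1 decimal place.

Correct trials (n=7): 360, 200, 252, 249, 204, 248, 353
Mean correct RT = 1866/7 = 266.5714 ms
Proportion correct = 7/10
IES = 266.5714 / (7/10) = 380.816 ms

380.8 ms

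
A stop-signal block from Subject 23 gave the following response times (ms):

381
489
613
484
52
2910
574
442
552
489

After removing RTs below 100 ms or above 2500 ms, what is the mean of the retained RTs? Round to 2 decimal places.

Excluded: 52, 2910
Retained (n=8): Σ = 4024
Mean = 4024/8 = 503.0000

503.00 ms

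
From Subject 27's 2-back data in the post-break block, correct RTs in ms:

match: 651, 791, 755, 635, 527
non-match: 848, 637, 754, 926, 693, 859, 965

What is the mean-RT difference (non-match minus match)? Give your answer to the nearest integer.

140 ms

M(match) = 3359/5 = 671.800
M(non-match) = 5682/7 = 811.714
Difference = 811.714 − 671.800 = 139.914 ms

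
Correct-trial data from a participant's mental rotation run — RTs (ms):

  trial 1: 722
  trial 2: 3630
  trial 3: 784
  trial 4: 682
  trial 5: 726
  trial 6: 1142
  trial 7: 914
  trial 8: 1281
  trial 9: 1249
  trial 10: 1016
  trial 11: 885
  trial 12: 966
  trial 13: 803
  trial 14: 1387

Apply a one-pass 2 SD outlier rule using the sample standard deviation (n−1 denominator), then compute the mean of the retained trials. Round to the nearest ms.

n = 14, ΣRT = 16187, M = 1156.214
Σ(x−M)² = 7247136.36; s = √(7247136.36/13) = 746.640
Cutoffs: 1156.214 ± 2·746.640 → [-337.1, 2649.5]
Outside: 3630 → excluded.
Retained (n=13): Σ = 12557, mean = 12557/13 = 965.923

966 ms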